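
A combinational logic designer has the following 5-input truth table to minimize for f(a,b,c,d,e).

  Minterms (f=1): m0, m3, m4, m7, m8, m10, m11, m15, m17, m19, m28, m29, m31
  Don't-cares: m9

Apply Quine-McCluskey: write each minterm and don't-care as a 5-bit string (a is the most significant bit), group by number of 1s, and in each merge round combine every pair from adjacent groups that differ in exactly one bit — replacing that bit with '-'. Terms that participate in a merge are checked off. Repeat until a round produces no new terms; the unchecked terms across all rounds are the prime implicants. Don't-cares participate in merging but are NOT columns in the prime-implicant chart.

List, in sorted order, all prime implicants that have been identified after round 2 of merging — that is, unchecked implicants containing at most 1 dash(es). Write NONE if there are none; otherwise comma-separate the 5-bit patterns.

-0011, -1111, 0-000, 00-00, 100-1, 111-1, 1110-

size-2^0 implicants → 00000(✓)  00011(✓)  00100(✓)  00111(✓)  01000(✓)  01001(✓)  01010(✓)  01011(✓)  01111(✓)  10001(✓)  10011(✓)  11100(✓)  11101(✓)  11111(✓)
size-2^1 implicants → -0011  -1111  0-000  0-011(✓)  0-111(✓)  00-00  00-11(✓)  01-11(✓)  010-0(✓)  010-1(✓)  0100-(✓)  0101-(✓)  100-1  111-1  1110-
size-2^2 implicants → 0--11  010--
Unchecked terms (primes): -0011, -1111, 0--11, 0-000, 00-00, 010--, 100-1, 111-1, 1110-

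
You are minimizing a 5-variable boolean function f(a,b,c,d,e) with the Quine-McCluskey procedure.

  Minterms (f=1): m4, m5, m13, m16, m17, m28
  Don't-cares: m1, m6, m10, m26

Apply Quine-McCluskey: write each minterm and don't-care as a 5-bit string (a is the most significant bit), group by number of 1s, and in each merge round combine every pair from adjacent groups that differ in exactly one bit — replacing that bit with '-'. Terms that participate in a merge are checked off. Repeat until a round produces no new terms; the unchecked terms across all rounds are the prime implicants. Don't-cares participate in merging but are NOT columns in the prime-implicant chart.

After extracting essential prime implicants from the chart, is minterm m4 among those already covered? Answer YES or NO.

NO

Round 0: 00001✓ 00100✓ 00101✓ 00110✓ 01010✓ 01101✓ 10000✓ 10001✓ 11010✓ 11100
Round 1: -0001 -1010 0-101 00-01 001-0 0010- 1000-
PIs = {-0001, -1010, 0-101, 00-01, 001-0, 0010-, 1000-, 11100}
Coverage chart:
  m4: 001-0,0010-
  m5: 0-101,00-01,0010-
  m13: 0-101 ←essential
  m16: 1000- ←essential
  m17: -0001,1000-
  m28: 11100 ←essential
Essential: 0-101, 1000-, 11100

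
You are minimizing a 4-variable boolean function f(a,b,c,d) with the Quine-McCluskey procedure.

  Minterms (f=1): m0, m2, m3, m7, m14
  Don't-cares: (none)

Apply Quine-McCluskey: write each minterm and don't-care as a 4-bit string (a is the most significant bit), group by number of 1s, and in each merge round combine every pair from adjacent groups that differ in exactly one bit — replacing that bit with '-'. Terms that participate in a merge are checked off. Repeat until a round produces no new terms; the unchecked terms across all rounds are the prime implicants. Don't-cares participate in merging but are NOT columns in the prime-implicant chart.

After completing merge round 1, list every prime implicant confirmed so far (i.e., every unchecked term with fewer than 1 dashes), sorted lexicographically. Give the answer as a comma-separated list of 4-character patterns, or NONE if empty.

Round 0: 0000✓ 0010✓ 0011✓ 0111✓ 1110
Round 1: 0-11 00-0 001-
PIs = {0-11, 00-0, 001-, 1110}

1110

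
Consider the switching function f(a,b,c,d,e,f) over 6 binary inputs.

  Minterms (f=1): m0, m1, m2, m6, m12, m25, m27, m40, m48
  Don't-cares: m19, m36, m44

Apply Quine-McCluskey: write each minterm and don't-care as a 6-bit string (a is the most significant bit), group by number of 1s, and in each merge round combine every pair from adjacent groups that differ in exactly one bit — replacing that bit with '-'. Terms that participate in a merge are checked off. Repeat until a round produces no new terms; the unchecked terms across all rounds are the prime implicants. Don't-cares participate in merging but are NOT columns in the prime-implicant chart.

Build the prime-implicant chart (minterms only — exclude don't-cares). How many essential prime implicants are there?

6

Round 0: 000000✓ 000001✓ 000010✓ 000110✓ 001100✓ 010011✓ 011001✓ 011011✓ 100100✓ 101000✓ 101100✓ 110000
Round 1: -01100 000-10 0000-0 00000- 01-011 0110-1 10-100 101-00
PIs = {-01100, 000-10, 0000-0, 00000-, 01-011, 0110-1, 10-100, 101-00, 110000}
Coverage chart:
  m0: 0000-0,00000-
  m1: 00000- ←essential
  m2: 000-10,0000-0
  m6: 000-10 ←essential
  m12: -01100 ←essential
  m25: 0110-1 ←essential
  m27: 01-011,0110-1
  m40: 101-00 ←essential
  m48: 110000 ←essential
Essential: -01100, 000-10, 00000-, 0110-1, 101-00, 110000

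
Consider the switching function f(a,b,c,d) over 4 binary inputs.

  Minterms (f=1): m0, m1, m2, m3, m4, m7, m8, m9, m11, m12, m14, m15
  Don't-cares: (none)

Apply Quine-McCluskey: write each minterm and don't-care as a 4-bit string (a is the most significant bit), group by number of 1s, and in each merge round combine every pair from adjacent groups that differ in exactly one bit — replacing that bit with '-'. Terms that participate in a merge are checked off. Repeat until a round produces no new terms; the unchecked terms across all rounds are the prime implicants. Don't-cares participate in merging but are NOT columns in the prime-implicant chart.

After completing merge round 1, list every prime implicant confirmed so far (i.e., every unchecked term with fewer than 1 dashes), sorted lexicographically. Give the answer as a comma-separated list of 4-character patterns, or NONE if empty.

[col 0] 0000*, 0001*, 0010*, 0011*, 0100*, 0111*, 1000*, 1001*, 1011*, 1100*, 1110*, 1111*
[col 1] -000*, -001*, -011*, -100*, -111*, 0-00*, 0-11*, 00-0*, 00-1*, 000-*, 001-*, 1-00*, 1-11*, 10-1*, 100-*, 11-0, 111-
[col 2] --00, --11, -0-1, -00-, 00--
Prime implicants: --00, --11, -0-1, -00-, 00--, 11-0, 111-

NONE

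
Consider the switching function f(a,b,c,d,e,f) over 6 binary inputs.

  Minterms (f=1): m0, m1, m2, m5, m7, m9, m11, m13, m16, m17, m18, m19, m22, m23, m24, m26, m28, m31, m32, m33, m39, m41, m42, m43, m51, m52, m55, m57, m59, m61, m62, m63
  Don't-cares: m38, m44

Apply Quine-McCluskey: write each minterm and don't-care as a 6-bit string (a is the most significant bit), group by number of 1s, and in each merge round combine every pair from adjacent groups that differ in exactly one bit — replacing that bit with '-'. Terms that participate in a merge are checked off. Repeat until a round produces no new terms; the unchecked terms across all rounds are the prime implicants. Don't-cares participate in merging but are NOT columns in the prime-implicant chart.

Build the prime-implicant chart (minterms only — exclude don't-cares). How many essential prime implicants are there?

size-2^0 implicants → 000000(✓)  000001(✓)  000010(✓)  000101(✓)  000111(✓)  001001(✓)  001011(✓)  001101(✓)  010000(✓)  010001(✓)  010010(✓)  010011(✓)  010110(✓)  010111(✓)  011000(✓)  011010(✓)  011100(✓)  011111(✓)  100000(✓)  100001(✓)  100110(✓)  100111(✓)  101001(✓)  101010(✓)  101011(✓)  101100  110011(✓)  110100  110111(✓)  111001(✓)  111011(✓)  111101(✓)  111110(✓)  111111(✓)
size-2^1 implicants → -00000(✓)  -00001(✓)  -00111(✓)  -01001(✓)  -01011(✓)  -10011(✓)  -10111(✓)  -11111(✓)  0-0000(✓)  0-0001(✓)  0-0010(✓)  0-0111(✓)  00-001(✓)  00-101(✓)  000-01(✓)  0000-0(✓)  00000-(✓)  0001-1  001-01(✓)  0010-1(✓)  01-000(✓)  01-010(✓)  01-111(✓)  010-10(✓)  010-11(✓)  0100-0(✓)  0100-1(✓)  01000-(✓)  01001-(✓)  01011-(✓)  011-00  0110-0(✓)  1-0111(✓)  1-1001(✓)  1-1011(✓)  10-001(✓)  10000-(✓)  10011-  1010-1(✓)  10101-  11-011(✓)  11-111(✓)  110-11(✓)  111-01(✓)  111-11(✓)  1110-1(✓)  1111-1(✓)  11111-
size-2^2 implicants → --0111  -0-001  -0000-  -010-1  -1-111  -10-11  0-00-0  0-000-  00--01  01-0-0  010-1-  0100--  1-10-1  11--11  111--1
Unchecked terms (primes): --0111, -0-001, -0000-, -010-1, -1-111, -10-11, 0-00-0, 0-000-, 00--01, 0001-1, 01-0-0, 010-1-, 0100--, 011-00, 1-10-1, 10011-, 10101-, 101100, 11--11, 110100, 111--1, 11111-
Minterm coverage:
  m0 ⊆ -0000-,0-00-0,0-000-
  m1 ⊆ -0-001,-0000-,0-000-,00--01
  m2 ⊆ 0-00-0 [E]
  m5 ⊆ 00--01,0001-1
  m7 ⊆ --0111,0001-1
  m9 ⊆ -0-001,-010-1,00--01
  m11 ⊆ -010-1 [E]
  m13 ⊆ 00--01 [E]
  m16 ⊆ 0-00-0,0-000-,01-0-0,0100--
  m17 ⊆ 0-000-,0100--
  m18 ⊆ 0-00-0,01-0-0,010-1-,0100--
  m19 ⊆ -10-11,010-1-,0100--
  m22 ⊆ 010-1- [E]
  m23 ⊆ --0111,-1-111,-10-11,010-1-
  m24 ⊆ 01-0-0,011-00
  m26 ⊆ 01-0-0 [E]
  m28 ⊆ 011-00 [E]
  m31 ⊆ -1-111 [E]
  m32 ⊆ -0000- [E]
  m33 ⊆ -0-001,-0000-
  m39 ⊆ --0111,10011-
  m41 ⊆ -0-001,-010-1,1-10-1
  m42 ⊆ 10101- [E]
  m43 ⊆ -010-1,1-10-1,10101-
  m51 ⊆ -10-11,11--11
  m52 ⊆ 110100 [E]
  m55 ⊆ --0111,-1-111,-10-11,11--11
  m57 ⊆ 1-10-1,111--1
  m59 ⊆ 1-10-1,11--11,111--1
  m61 ⊆ 111--1 [E]
  m62 ⊆ 11111- [E]
  m63 ⊆ -1-111,11--11,111--1,11111-
E = {-0000-, -010-1, -1-111, 0-00-0, 00--01, 01-0-0, 010-1-, 011-00, 10101-, 110100, 111--1, 11111-}

12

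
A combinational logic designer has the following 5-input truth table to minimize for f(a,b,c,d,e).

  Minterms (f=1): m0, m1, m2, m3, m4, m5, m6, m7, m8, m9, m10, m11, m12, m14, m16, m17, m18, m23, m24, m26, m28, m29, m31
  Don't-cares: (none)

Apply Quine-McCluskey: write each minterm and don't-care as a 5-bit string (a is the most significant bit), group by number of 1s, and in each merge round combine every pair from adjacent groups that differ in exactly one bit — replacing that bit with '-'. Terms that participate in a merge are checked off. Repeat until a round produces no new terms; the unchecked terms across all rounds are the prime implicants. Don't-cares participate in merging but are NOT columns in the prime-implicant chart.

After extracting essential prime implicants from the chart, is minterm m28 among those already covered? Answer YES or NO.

NO

size-2^0 implicants → 00000(✓)  00001(✓)  00010(✓)  00011(✓)  00100(✓)  00101(✓)  00110(✓)  00111(✓)  01000(✓)  01001(✓)  01010(✓)  01011(✓)  01100(✓)  01110(✓)  10000(✓)  10001(✓)  10010(✓)  10111(✓)  11000(✓)  11010(✓)  11100(✓)  11101(✓)  11111(✓)
size-2^1 implicants → -0000(✓)  -0001(✓)  -0010(✓)  -0111  -1000(✓)  -1010(✓)  -1100(✓)  0-000(✓)  0-001(✓)  0-010(✓)  0-011(✓)  0-100(✓)  0-110(✓)  00-00(✓)  00-01(✓)  00-10(✓)  00-11(✓)  000-0(✓)  000-1(✓)  0000-(✓)  0001-(✓)  001-0(✓)  001-1(✓)  0010-(✓)  0011-(✓)  01-00(✓)  01-10(✓)  010-0(✓)  010-1(✓)  0100-(✓)  0101-(✓)  011-0(✓)  1-000(✓)  1-010(✓)  1-111  100-0(✓)  1000-(✓)  11-00(✓)  110-0(✓)  111-1  1110-
size-2^2 implicants → --000(✓)  --010(✓)  -00-0(✓)  -000-  -1-00  -10-0(✓)  0--00(✓)  0--10(✓)  0-0-0(✓)  0-0-1(✓)  0-00-(✓)  0-01-(✓)  0-1-0(✓)  00--0(✓)  00--1(✓)  00-0-(✓)  00-1-(✓)  000--(✓)  001--(✓)  01--0(✓)  010--(✓)  1-0-0(✓)
size-2^3 implicants → --0-0  0---0  0-0--  00---
Unchecked terms (primes): --0-0, -000-, -0111, -1-00, 0---0, 0-0--, 00---, 1-111, 111-1, 1110-
Minterm coverage:
  m0 ⊆ --0-0,-000-,0---0,0-0--,00---
  m1 ⊆ -000-,0-0--,00---
  m2 ⊆ --0-0,0---0,0-0--,00---
  m3 ⊆ 0-0--,00---
  m4 ⊆ 0---0,00---
  m5 ⊆ 00--- [E]
  m6 ⊆ 0---0,00---
  m7 ⊆ -0111,00---
  m8 ⊆ --0-0,-1-00,0---0,0-0--
  m9 ⊆ 0-0-- [E]
  m10 ⊆ --0-0,0---0,0-0--
  m11 ⊆ 0-0-- [E]
  m12 ⊆ -1-00,0---0
  m14 ⊆ 0---0 [E]
  m16 ⊆ --0-0,-000-
  m17 ⊆ -000- [E]
  m18 ⊆ --0-0 [E]
  m23 ⊆ -0111,1-111
  m24 ⊆ --0-0,-1-00
  m26 ⊆ --0-0 [E]
  m28 ⊆ -1-00,1110-
  m29 ⊆ 111-1,1110-
  m31 ⊆ 1-111,111-1
E = {--0-0, -000-, 0---0, 0-0--, 00---}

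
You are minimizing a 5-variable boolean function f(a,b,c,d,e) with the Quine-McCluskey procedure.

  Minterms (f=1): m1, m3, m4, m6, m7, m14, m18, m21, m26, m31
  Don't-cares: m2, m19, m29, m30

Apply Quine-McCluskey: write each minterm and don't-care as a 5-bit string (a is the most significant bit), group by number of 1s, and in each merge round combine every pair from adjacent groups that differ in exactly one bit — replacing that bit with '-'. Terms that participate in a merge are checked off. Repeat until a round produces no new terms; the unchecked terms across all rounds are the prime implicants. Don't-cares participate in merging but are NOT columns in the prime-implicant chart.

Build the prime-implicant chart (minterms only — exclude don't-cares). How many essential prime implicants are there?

size-2^0 implicants → 00001(✓)  00010(✓)  00011(✓)  00100(✓)  00110(✓)  00111(✓)  01110(✓)  10010(✓)  10011(✓)  10101(✓)  11010(✓)  11101(✓)  11110(✓)  11111(✓)
size-2^1 implicants → -0010(✓)  -0011(✓)  -1110  0-110  00-10(✓)  00-11(✓)  000-1  0001-(✓)  001-0  0011-(✓)  1-010  1-101  1001-(✓)  11-10  111-1  1111-
size-2^2 implicants → -001-  00-1-
Unchecked terms (primes): -001-, -1110, 0-110, 00-1-, 000-1, 001-0, 1-010, 1-101, 11-10, 111-1, 1111-
Minterm coverage:
  m1 ⊆ 000-1 [E]
  m3 ⊆ -001-,00-1-,000-1
  m4 ⊆ 001-0 [E]
  m6 ⊆ 0-110,00-1-,001-0
  m7 ⊆ 00-1- [E]
  m14 ⊆ -1110,0-110
  m18 ⊆ -001-,1-010
  m21 ⊆ 1-101 [E]
  m26 ⊆ 1-010,11-10
  m31 ⊆ 111-1,1111-
E = {00-1-, 000-1, 001-0, 1-101}

4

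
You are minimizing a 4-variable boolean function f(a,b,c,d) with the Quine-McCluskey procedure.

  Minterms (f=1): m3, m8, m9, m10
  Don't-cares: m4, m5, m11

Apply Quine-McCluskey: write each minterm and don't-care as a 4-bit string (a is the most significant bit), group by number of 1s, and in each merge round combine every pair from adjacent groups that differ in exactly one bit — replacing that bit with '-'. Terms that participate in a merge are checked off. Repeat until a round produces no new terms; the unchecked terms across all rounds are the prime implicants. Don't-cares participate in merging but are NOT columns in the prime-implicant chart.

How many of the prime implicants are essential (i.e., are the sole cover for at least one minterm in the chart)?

2

Round 0: 0011✓ 0100✓ 0101✓ 1000✓ 1001✓ 1010✓ 1011✓
Round 1: -011 010- 10-0✓ 10-1✓ 100-✓ 101-✓
Round 2: 10--
PIs = {-011, 010-, 10--}
Coverage chart:
  m3: -011 ←essential
  m8: 10-- ←essential
  m9: 10-- ←essential
  m10: 10-- ←essential
Essential: -011, 10--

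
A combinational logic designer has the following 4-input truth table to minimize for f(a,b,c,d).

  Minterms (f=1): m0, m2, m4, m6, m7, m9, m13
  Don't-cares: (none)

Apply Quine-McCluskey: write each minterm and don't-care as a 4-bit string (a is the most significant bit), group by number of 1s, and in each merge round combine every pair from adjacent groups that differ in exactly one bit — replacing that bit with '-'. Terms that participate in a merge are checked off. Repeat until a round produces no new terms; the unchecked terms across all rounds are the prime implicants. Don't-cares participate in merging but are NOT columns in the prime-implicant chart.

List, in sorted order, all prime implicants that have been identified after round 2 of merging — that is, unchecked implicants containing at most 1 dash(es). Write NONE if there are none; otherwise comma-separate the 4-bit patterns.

011-, 1-01

[col 0] 0000*, 0010*, 0100*, 0110*, 0111*, 1001*, 1101*
[col 1] 0-00*, 0-10*, 00-0*, 01-0*, 011-, 1-01
[col 2] 0--0
Prime implicants: 0--0, 011-, 1-01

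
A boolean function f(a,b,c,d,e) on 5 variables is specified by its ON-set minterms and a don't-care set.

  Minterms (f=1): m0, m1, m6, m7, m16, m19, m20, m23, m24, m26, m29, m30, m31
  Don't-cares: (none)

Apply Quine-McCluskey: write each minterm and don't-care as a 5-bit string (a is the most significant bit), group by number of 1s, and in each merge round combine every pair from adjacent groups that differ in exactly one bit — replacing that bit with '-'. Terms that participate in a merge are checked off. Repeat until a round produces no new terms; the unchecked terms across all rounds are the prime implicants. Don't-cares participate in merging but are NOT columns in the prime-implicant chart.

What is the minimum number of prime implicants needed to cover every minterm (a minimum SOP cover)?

size-2^0 implicants → 00000(✓)  00001(✓)  00110(✓)  00111(✓)  10000(✓)  10011(✓)  10100(✓)  10111(✓)  11000(✓)  11010(✓)  11101(✓)  11110(✓)  11111(✓)
size-2^1 implicants → -0000  -0111  0000-  0011-  1-000  1-111  10-00  10-11  11-10  110-0  111-1  1111-
Unchecked terms (primes): -0000, -0111, 0000-, 0011-, 1-000, 1-111, 10-00, 10-11, 11-10, 110-0, 111-1, 1111-
Minterm coverage:
  m0 ⊆ -0000,0000-
  m1 ⊆ 0000- [E]
  m6 ⊆ 0011- [E]
  m7 ⊆ -0111,0011-
  m16 ⊆ -0000,1-000,10-00
  m19 ⊆ 10-11 [E]
  m20 ⊆ 10-00 [E]
  m23 ⊆ -0111,1-111,10-11
  m24 ⊆ 1-000,110-0
  m26 ⊆ 11-10,110-0
  m29 ⊆ 111-1 [E]
  m30 ⊆ 11-10,1111-
  m31 ⊆ 1-111,111-1,1111-
E = {0000-, 0011-, 10-00, 10-11, 111-1}
Petrick residual → 1-000, 11-10
Cover = a'b'c'd' + a'b'cd + ac'd'e' + ab'd'e' + ab'de + abde' + abce  |cover|=7

7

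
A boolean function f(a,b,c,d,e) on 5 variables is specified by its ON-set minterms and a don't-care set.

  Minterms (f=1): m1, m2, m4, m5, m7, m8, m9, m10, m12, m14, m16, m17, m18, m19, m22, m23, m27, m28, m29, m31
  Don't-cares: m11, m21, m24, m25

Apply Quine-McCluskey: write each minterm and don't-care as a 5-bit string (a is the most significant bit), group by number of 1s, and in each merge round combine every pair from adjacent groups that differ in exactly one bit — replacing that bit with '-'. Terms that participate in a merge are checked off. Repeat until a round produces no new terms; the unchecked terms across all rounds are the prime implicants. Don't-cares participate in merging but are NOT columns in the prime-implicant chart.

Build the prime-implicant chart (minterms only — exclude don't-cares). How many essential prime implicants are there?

4

size-2^0 implicants → 00001(✓)  00010(✓)  00100(✓)  00101(✓)  00111(✓)  01000(✓)  01001(✓)  01010(✓)  01011(✓)  01100(✓)  01110(✓)  10000(✓)  10001(✓)  10010(✓)  10011(✓)  10101(✓)  10110(✓)  10111(✓)  11000(✓)  11001(✓)  11011(✓)  11100(✓)  11101(✓)  11111(✓)
size-2^1 implicants → -0001(✓)  -0010  -0101(✓)  -0111(✓)  -1000(✓)  -1001(✓)  -1011(✓)  -1100(✓)  0-001(✓)  0-010  0-100  00-01(✓)  001-1(✓)  0010-  01-00(✓)  01-10(✓)  010-0(✓)  010-1(✓)  0100-(✓)  0101-(✓)  011-0(✓)  1-000(✓)  1-001(✓)  1-011(✓)  1-101(✓)  1-111(✓)  10-01(✓)  10-10(✓)  10-11(✓)  100-0(✓)  100-1(✓)  1000-(✓)  1001-(✓)  101-1(✓)  1011-(✓)  11-00(✓)  11-01(✓)  11-11(✓)  110-1(✓)  1100-(✓)  111-1(✓)  1110-(✓)
size-2^2 implicants → --001  -0-01  -01-1  -1-00  -10-1  -100-  01--0  010--  1--01(✓)  1--11(✓)  1-0-1(✓)  1-00-  1-1-1(✓)  10--1(✓)  10-1-  100--  11--1(✓)  11-0-
size-2^3 implicants → 1---1
Unchecked terms (primes): --001, -0-01, -0010, -01-1, -1-00, -10-1, -100-, 0-010, 0-100, 0010-, 01--0, 010--, 1---1, 1-00-, 10-1-, 100--, 11-0-
Minterm coverage:
  m1 ⊆ --001,-0-01
  m2 ⊆ -0010,0-010
  m4 ⊆ 0-100,0010-
  m5 ⊆ -0-01,-01-1,0010-
  m7 ⊆ -01-1 [E]
  m8 ⊆ -1-00,-100-,01--0,010--
  m9 ⊆ --001,-10-1,-100-,010--
  m10 ⊆ 0-010,01--0,010--
  m12 ⊆ -1-00,0-100,01--0
  m14 ⊆ 01--0 [E]
  m16 ⊆ 1-00-,100--
  m17 ⊆ --001,-0-01,1---1,1-00-,100--
  m18 ⊆ -0010,10-1-,100--
  m19 ⊆ 1---1,10-1-,100--
  m22 ⊆ 10-1- [E]
  m23 ⊆ -01-1,1---1,10-1-
  m27 ⊆ -10-1,1---1
  m28 ⊆ -1-00,11-0-
  m29 ⊆ 1---1,11-0-
  m31 ⊆ 1---1 [E]
E = {-01-1, 01--0, 1---1, 10-1-}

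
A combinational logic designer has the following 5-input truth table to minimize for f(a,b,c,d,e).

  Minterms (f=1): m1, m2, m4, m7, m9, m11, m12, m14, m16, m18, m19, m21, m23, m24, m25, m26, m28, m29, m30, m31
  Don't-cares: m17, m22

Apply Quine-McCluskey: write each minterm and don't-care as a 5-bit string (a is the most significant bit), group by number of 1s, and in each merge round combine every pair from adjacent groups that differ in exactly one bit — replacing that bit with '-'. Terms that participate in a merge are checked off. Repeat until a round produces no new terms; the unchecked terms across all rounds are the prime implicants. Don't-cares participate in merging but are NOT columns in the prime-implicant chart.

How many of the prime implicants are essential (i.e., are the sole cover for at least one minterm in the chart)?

size-2^0 implicants → 00001(✓)  00010(✓)  00100(✓)  00111(✓)  01001(✓)  01011(✓)  01100(✓)  01110(✓)  10000(✓)  10001(✓)  10010(✓)  10011(✓)  10101(✓)  10110(✓)  10111(✓)  11000(✓)  11001(✓)  11010(✓)  11100(✓)  11101(✓)  11110(✓)  11111(✓)
size-2^1 implicants → -0001(✓)  -0010  -0111  -1001(✓)  -1100(✓)  -1110(✓)  0-001(✓)  0-100  010-1  011-0(✓)  1-000(✓)  1-001(✓)  1-010(✓)  1-101(✓)  1-110(✓)  1-111(✓)  10-01(✓)  10-10(✓)  10-11(✓)  100-0(✓)  100-1(✓)  1000-(✓)  1001-(✓)  101-1(✓)  1011-(✓)  11-00(✓)  11-01(✓)  11-10(✓)  110-0(✓)  1100-(✓)  111-0(✓)  111-1(✓)  1110-(✓)  1111-(✓)
size-2^2 implicants → --001  -11-0  1--01  1--10  1-0-0  1-00-  1-1-1  1-11-  10--1  10-1-  100--  11--0  11-0-  111--
Unchecked terms (primes): --001, -0010, -0111, -11-0, 0-100, 010-1, 1--01, 1--10, 1-0-0, 1-00-, 1-1-1, 1-11-, 10--1, 10-1-, 100--, 11--0, 11-0-, 111--
Minterm coverage:
  m1 ⊆ --001 [E]
  m2 ⊆ -0010 [E]
  m4 ⊆ 0-100 [E]
  m7 ⊆ -0111 [E]
  m9 ⊆ --001,010-1
  m11 ⊆ 010-1 [E]
  m12 ⊆ -11-0,0-100
  m14 ⊆ -11-0 [E]
  m16 ⊆ 1-0-0,1-00-,100--
  m18 ⊆ -0010,1--10,1-0-0,10-1-,100--
  m19 ⊆ 10--1,10-1-,100--
  m21 ⊆ 1--01,1-1-1,10--1
  m23 ⊆ -0111,1-1-1,1-11-,10--1,10-1-
  m24 ⊆ 1-0-0,1-00-,11--0,11-0-
  m25 ⊆ --001,1--01,1-00-,11-0-
  m26 ⊆ 1--10,1-0-0,11--0
  m28 ⊆ -11-0,11--0,11-0-,111--
  m29 ⊆ 1--01,1-1-1,11-0-,111--
  m30 ⊆ -11-0,1--10,1-11-,11--0,111--
  m31 ⊆ 1-1-1,1-11-,111--
E = {--001, -0010, -0111, -11-0, 0-100, 010-1}

6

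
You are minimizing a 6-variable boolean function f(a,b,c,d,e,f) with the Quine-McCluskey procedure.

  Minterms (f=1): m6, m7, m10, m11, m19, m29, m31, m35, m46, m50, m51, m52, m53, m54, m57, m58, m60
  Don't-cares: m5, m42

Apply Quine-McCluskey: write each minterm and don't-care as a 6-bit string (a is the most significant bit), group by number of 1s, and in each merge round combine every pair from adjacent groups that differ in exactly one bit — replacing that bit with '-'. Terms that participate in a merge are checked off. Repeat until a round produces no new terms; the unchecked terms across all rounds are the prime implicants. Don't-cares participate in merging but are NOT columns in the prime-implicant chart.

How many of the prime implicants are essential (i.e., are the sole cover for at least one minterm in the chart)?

9

size-2^0 implicants → 000101(✓)  000110(✓)  000111(✓)  001010(✓)  001011(✓)  010011(✓)  011101(✓)  011111(✓)  100011(✓)  101010(✓)  101110(✓)  110010(✓)  110011(✓)  110100(✓)  110101(✓)  110110(✓)  111001  111010(✓)  111100(✓)
size-2^1 implicants → -01010  -10011  0001-1  00011-  00101-  0111-1  1-0011  1-1010  101-10  11-010  11-100  110-10  11001-  1101-0  11010-
Unchecked terms (primes): -01010, -10011, 0001-1, 00011-, 00101-, 0111-1, 1-0011, 1-1010, 101-10, 11-010, 11-100, 110-10, 11001-, 1101-0, 11010-, 111001
Minterm coverage:
  m6 ⊆ 00011- [E]
  m7 ⊆ 0001-1,00011-
  m10 ⊆ -01010,00101-
  m11 ⊆ 00101- [E]
  m19 ⊆ -10011 [E]
  m29 ⊆ 0111-1 [E]
  m31 ⊆ 0111-1 [E]
  m35 ⊆ 1-0011 [E]
  m46 ⊆ 101-10 [E]
  m50 ⊆ 11-010,110-10,11001-
  m51 ⊆ -10011,1-0011,11001-
  m52 ⊆ 11-100,1101-0,11010-
  m53 ⊆ 11010- [E]
  m54 ⊆ 110-10,1101-0
  m57 ⊆ 111001 [E]
  m58 ⊆ 1-1010,11-010
  m60 ⊆ 11-100 [E]
E = {-10011, 00011-, 00101-, 0111-1, 1-0011, 101-10, 11-100, 11010-, 111001}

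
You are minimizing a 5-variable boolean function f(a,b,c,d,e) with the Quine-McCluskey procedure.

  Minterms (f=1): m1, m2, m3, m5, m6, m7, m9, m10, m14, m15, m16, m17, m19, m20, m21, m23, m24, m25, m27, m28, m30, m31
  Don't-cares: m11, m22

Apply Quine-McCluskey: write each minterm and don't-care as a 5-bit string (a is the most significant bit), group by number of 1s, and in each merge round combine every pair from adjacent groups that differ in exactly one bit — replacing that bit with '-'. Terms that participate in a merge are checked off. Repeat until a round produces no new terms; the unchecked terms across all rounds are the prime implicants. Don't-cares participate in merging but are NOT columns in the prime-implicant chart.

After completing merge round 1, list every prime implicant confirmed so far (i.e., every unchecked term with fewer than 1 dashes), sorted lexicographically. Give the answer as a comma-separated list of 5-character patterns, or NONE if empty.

size-2^0 implicants → 00001(✓)  00010(✓)  00011(✓)  00101(✓)  00110(✓)  00111(✓)  01001(✓)  01010(✓)  01011(✓)  01110(✓)  01111(✓)  10000(✓)  10001(✓)  10011(✓)  10100(✓)  10101(✓)  10110(✓)  10111(✓)  11000(✓)  11001(✓)  11011(✓)  11100(✓)  11110(✓)  11111(✓)
size-2^1 implicants → -0001(✓)  -0011(✓)  -0101(✓)  -0110(✓)  -0111(✓)  -1001(✓)  -1011(✓)  -1110(✓)  -1111(✓)  0-001(✓)  0-010(✓)  0-011(✓)  0-110(✓)  0-111(✓)  00-01(✓)  00-10(✓)  00-11(✓)  000-1(✓)  0001-(✓)  001-1(✓)  0011-(✓)  01-10(✓)  01-11(✓)  010-1(✓)  0101-(✓)  0111-(✓)  1-000(✓)  1-001(✓)  1-011(✓)  1-100(✓)  1-110(✓)  1-111(✓)  10-00(✓)  10-01(✓)  10-11(✓)  100-1(✓)  1000-(✓)  101-0(✓)  101-1(✓)  1010-(✓)  1011-(✓)  11-00(✓)  11-11(✓)  110-1(✓)  1100-(✓)  111-0(✓)  1111-(✓)
size-2^2 implicants → --001(✓)  --011(✓)  --110(✓)  --111(✓)  -0-01(✓)  -0-11(✓)  -00-1(✓)  -01-1(✓)  -011-(✓)  -1-11(✓)  -10-1(✓)  -111-(✓)  0--10(✓)  0--11(✓)  0-0-1(✓)  0-01-(✓)  0-11-(✓)  00--1(✓)  00-1-(✓)  01-1-(✓)  1--00  1--11(✓)  1-0-1(✓)  1-00-  1-1-0  1-11-(✓)  10--1(✓)  10-0-  101--
size-2^3 implicants → ---11  --0-1  --11-  -0--1  0--1-
Unchecked terms (primes): ---11, --0-1, --11-, -0--1, 0--1-, 1--00, 1-00-, 1-1-0, 10-0-, 101--

NONE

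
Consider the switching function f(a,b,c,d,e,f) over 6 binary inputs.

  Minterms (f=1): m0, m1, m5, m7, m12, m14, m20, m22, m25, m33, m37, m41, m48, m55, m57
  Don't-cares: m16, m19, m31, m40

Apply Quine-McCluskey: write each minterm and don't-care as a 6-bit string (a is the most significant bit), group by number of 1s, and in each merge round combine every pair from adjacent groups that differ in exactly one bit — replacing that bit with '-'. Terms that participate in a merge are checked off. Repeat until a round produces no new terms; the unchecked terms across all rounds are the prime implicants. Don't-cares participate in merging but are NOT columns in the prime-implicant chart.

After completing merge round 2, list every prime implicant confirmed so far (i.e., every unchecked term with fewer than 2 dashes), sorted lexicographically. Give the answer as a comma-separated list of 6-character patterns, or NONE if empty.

-10000, -11001, 0-0000, 00000-, 0001-1, 0011-0, 010-00, 010011, 0101-0, 011111, 1-1001, 10-001, 10100-, 110111

Round 0: 000000✓ 000001✓ 000101✓ 000111✓ 001100✓ 001110✓ 010000✓ 010011 010100✓ 010110✓ 011001✓ 011111 100001✓ 100101✓ 101000✓ 101001✓ 110000✓ 110111 111001✓
Round 1: -00001✓ -00101✓ -10000 -11001 0-0000 000-01✓ 00000- 0001-1 0011-0 010-00 0101-0 1-1001 10-001 100-01✓ 10100-
Round 2: -00-01
PIs = {-00-01, -10000, -11001, 0-0000, 00000-, 0001-1, 0011-0, 010-00, 010011, 0101-0, 011111, 1-1001, 10-001, 10100-, 110111}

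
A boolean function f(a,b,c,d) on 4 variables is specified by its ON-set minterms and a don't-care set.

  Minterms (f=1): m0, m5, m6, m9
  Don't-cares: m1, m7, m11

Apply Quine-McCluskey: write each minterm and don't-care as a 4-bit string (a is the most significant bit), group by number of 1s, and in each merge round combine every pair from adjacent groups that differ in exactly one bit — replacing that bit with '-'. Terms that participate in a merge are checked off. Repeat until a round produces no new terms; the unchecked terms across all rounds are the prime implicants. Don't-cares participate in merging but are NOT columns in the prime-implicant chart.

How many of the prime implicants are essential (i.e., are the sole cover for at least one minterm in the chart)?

2

Round 0: 0000✓ 0001✓ 0101✓ 0110✓ 0111✓ 1001✓ 1011✓
Round 1: -001 0-01 000- 01-1 011- 10-1
PIs = {-001, 0-01, 000-, 01-1, 011-, 10-1}
Coverage chart:
  m0: 000- ←essential
  m5: 0-01,01-1
  m6: 011- ←essential
  m9: -001,10-1
Essential: 000-, 011-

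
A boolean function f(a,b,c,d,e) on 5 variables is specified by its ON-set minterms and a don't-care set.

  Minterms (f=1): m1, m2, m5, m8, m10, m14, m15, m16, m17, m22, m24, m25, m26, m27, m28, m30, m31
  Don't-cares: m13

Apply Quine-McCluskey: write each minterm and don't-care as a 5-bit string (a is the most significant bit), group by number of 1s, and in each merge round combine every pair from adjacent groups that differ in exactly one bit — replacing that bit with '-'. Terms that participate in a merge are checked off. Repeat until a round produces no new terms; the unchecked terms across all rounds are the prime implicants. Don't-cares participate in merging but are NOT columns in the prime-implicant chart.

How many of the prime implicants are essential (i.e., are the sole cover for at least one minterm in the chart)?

[col 0] 00001*, 00010*, 00101*, 01000*, 01010*, 01101*, 01110*, 01111*, 10000*, 10001*, 10110*, 11000*, 11001*, 11010*, 11011*, 11100*, 11110*, 11111*
[col 1] -0001, -1000*, -1010*, -1110*, -1111*, 0-010, 0-101, 00-01, 01-10*, 010-0*, 011-1, 0111-*, 1-000*, 1-001*, 1-110, 1000-*, 11-00*, 11-10*, 11-11*, 110-0*, 110-1*, 1100-*, 1101-*, 111-0*, 1111-*
[col 2] -1-10, -10-0, -111-, 1-00-, 11--0, 11-1-, 110--
Prime implicants: -0001, -1-10, -10-0, -111-, 0-010, 0-101, 00-01, 011-1, 1-00-, 1-110, 11--0, 11-1-, 110--
PI chart (minterm → PIs covering it):
  1 | -0001,00-01
  2 | 0-010  (sole → essential)
  5 | 0-101,00-01
  8 | -10-0  (sole → essential)
  10 | -1-10,-10-0,0-010
  14 | -1-10,-111-
  15 | -111-,011-1
  16 | 1-00-  (sole → essential)
  17 | -0001,1-00-
  22 | 1-110  (sole → essential)
  24 | -10-0,1-00-,11--0,110--
  25 | 1-00-,110--
  26 | -1-10,-10-0,11--0,11-1-,110--
  27 | 11-1-,110--
  28 | 11--0  (sole → essential)
  30 | -1-10,-111-,1-110,11--0,11-1-
  31 | -111-,11-1-
Essential prime implicants: -10-0, 0-010, 1-00-, 1-110, 11--0

5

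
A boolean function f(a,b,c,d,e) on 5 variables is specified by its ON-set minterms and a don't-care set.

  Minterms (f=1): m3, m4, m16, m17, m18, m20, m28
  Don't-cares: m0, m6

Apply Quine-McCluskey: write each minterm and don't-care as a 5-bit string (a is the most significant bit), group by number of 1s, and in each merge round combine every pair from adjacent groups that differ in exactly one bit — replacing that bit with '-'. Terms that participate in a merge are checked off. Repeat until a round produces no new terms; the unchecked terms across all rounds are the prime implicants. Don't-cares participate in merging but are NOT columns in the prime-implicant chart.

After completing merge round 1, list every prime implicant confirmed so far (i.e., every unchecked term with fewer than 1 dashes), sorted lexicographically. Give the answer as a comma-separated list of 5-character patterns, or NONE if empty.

[col 0] 00000*, 00011, 00100*, 00110*, 10000*, 10001*, 10010*, 10100*, 11100*
[col 1] -0000*, -0100*, 00-00*, 001-0, 1-100, 10-00*, 100-0, 1000-
[col 2] -0-00
Prime implicants: -0-00, 00011, 001-0, 1-100, 100-0, 1000-

00011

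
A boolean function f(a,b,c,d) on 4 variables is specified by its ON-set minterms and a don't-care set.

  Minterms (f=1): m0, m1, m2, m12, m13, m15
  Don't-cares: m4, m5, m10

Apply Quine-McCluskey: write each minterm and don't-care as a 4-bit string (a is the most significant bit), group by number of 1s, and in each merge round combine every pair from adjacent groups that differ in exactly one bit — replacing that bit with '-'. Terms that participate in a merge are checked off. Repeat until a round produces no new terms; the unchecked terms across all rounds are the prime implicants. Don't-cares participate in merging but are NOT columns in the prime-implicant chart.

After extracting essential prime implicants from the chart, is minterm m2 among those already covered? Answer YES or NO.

Round 0: 0000✓ 0001✓ 0010✓ 0100✓ 0101✓ 1010✓ 1100✓ 1101✓ 1111✓
Round 1: -010 -100✓ -101✓ 0-00✓ 0-01✓ 00-0 000-✓ 010-✓ 11-1 110-✓
Round 2: -10- 0-0-
PIs = {-010, -10-, 0-0-, 00-0, 11-1}
Coverage chart:
  m0: 0-0-,00-0
  m1: 0-0- ←essential
  m2: -010,00-0
  m12: -10- ←essential
  m13: -10-,11-1
  m15: 11-1 ←essential
Essential: -10-, 0-0-, 11-1

NO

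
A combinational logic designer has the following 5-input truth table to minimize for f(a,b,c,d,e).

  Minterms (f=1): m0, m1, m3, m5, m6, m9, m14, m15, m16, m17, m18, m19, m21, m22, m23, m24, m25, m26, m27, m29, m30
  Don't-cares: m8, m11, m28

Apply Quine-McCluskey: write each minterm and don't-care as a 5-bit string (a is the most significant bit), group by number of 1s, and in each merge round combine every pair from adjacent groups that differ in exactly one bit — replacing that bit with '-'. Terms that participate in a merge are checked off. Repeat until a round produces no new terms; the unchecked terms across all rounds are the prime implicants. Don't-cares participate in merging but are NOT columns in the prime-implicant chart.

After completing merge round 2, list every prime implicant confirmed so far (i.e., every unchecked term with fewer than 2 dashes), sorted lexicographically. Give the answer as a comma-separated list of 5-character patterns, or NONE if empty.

01-11, 0111-

Round 0: 00000✓ 00001✓ 00011✓ 00101✓ 00110✓ 01000✓ 01001✓ 01011✓ 01110✓ 01111✓ 10000✓ 10001✓ 10010✓ 10011✓ 10101✓ 10110✓ 10111✓ 11000✓ 11001✓ 11010✓ 11011✓ 11100✓ 11101✓ 11110✓
Round 1: -0000✓ -0001✓ -0011✓ -0101✓ -0110✓ -1000✓ -1001✓ -1011✓ -1110✓ 0-000✓ 0-001✓ 0-011✓ 0-110✓ 00-01✓ 000-1✓ 0000-✓ 01-11 010-1✓ 0100-✓ 0111- 1-000✓ 1-001✓ 1-010✓ 1-011✓ 1-101✓ 1-110✓ 10-01✓ 10-10✓ 10-11✓ 100-0✓ 100-1✓ 1000-✓ 1001-✓ 101-1✓ 1011-✓ 11-00✓ 11-01✓ 11-10✓ 110-0✓ 110-1✓ 1100-✓ 1101-✓ 111-0✓ 1110-✓
Round 2: --000✓ --001✓ --011✓ --110 -0-01 -00-1✓ -000-✓ -10-1✓ -100-✓ 0-0-1✓ 0-00-✓ 1--01 1--10 1-0-0✓ 1-0-1✓ 1-00-✓ 1-01-✓ 10--1 10-1- 100--✓ 11--0 11-0- 110--✓
Round 3: --0-1 --00- 1-0--
PIs = {--0-1, --00-, --110, -0-01, 01-11, 0111-, 1--01, 1--10, 1-0--, 10--1, 10-1-, 11--0, 11-0-}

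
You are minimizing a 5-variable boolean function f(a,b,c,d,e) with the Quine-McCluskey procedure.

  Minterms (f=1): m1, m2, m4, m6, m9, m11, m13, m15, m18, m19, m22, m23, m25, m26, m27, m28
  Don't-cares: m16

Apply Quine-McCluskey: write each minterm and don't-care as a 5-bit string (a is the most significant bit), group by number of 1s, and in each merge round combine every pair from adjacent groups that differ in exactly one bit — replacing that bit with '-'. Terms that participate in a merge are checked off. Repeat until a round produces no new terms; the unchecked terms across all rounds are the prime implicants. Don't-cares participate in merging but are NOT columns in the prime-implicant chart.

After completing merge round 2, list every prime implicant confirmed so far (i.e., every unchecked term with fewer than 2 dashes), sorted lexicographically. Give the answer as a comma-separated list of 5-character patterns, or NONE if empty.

0-001, 001-0, 100-0, 11100

[col 0] 00001*, 00010*, 00100*, 00110*, 01001*, 01011*, 01101*, 01111*, 10000*, 10010*, 10011*, 10110*, 10111*, 11001*, 11010*, 11011*, 11100
[col 1] -0010*, -0110*, -1001*, -1011*, 0-001, 00-10*, 001-0, 01-01*, 01-11*, 010-1*, 011-1*, 1-010*, 1-011*, 10-10*, 10-11*, 100-0, 1001-*, 1011-*, 110-1*, 1101-*
[col 2] -0-10, -10-1, 01--1, 1-01-, 10-1-
Prime implicants: -0-10, -10-1, 0-001, 001-0, 01--1, 1-01-, 10-1-, 100-0, 11100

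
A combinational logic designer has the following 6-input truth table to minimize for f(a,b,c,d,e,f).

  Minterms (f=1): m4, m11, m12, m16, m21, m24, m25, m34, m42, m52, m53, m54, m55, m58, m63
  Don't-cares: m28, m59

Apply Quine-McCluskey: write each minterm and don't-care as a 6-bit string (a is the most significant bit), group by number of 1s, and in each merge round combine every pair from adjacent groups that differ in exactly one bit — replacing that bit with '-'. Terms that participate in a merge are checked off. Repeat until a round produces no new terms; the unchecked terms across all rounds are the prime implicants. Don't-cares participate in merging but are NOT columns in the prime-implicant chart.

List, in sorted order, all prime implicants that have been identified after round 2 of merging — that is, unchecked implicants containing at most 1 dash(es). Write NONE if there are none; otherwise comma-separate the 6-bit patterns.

-10101, 0-1100, 00-100, 001011, 01-000, 011-00, 01100-, 1-1010, 10-010, 11-111, 111-11, 11101-

size-2^0 implicants → 000100(✓)  001011  001100(✓)  010000(✓)  010101(✓)  011000(✓)  011001(✓)  011100(✓)  100010(✓)  101010(✓)  110100(✓)  110101(✓)  110110(✓)  110111(✓)  111010(✓)  111011(✓)  111111(✓)
size-2^1 implicants → -10101  0-1100  00-100  01-000  011-00  01100-  1-1010  10-010  11-111  1101-0(✓)  1101-1(✓)  11010-(✓)  11011-(✓)  111-11  11101-
size-2^2 implicants → 1101--
Unchecked terms (primes): -10101, 0-1100, 00-100, 001011, 01-000, 011-00, 01100-, 1-1010, 10-010, 11-111, 1101--, 111-11, 11101-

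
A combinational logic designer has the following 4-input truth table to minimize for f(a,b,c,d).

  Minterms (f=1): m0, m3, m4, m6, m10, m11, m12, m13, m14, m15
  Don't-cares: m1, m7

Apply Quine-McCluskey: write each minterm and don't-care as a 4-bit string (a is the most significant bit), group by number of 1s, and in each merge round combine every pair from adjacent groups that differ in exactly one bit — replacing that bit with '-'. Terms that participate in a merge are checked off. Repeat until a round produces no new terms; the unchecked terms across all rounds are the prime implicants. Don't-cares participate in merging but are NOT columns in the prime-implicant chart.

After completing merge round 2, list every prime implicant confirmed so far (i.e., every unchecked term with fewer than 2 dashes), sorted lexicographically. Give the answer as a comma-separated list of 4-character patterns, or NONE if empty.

Round 0: 0000✓ 0001✓ 0011✓ 0100✓ 0110✓ 0111✓ 1010✓ 1011✓ 1100✓ 1101✓ 1110✓ 1111✓
Round 1: -011✓ -100✓ -110✓ -111✓ 0-00 0-11✓ 00-1 000- 01-0✓ 011-✓ 1-10✓ 1-11✓ 101-✓ 11-0✓ 11-1✓ 110-✓ 111-✓
Round 2: --11 -1-0 -11- 1-1- 11--
PIs = {--11, -1-0, -11-, 0-00, 00-1, 000-, 1-1-, 11--}

0-00, 00-1, 000-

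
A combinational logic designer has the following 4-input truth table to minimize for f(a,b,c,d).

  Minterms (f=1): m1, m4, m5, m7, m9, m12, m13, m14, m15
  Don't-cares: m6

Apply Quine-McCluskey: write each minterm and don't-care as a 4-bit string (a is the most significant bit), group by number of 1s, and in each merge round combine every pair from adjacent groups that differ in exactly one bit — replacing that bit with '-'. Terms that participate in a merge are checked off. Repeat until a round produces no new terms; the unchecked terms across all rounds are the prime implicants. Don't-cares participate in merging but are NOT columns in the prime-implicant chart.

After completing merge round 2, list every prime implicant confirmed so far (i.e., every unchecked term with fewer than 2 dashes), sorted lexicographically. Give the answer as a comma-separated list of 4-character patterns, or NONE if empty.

size-2^0 implicants → 0001(✓)  0100(✓)  0101(✓)  0110(✓)  0111(✓)  1001(✓)  1100(✓)  1101(✓)  1110(✓)  1111(✓)
size-2^1 implicants → -001(✓)  -100(✓)  -101(✓)  -110(✓)  -111(✓)  0-01(✓)  01-0(✓)  01-1(✓)  010-(✓)  011-(✓)  1-01(✓)  11-0(✓)  11-1(✓)  110-(✓)  111-(✓)
size-2^2 implicants → --01  -1-0(✓)  -1-1(✓)  -10-(✓)  -11-(✓)  01--(✓)  11--(✓)
size-2^3 implicants → -1--
Unchecked terms (primes): --01, -1--

NONE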